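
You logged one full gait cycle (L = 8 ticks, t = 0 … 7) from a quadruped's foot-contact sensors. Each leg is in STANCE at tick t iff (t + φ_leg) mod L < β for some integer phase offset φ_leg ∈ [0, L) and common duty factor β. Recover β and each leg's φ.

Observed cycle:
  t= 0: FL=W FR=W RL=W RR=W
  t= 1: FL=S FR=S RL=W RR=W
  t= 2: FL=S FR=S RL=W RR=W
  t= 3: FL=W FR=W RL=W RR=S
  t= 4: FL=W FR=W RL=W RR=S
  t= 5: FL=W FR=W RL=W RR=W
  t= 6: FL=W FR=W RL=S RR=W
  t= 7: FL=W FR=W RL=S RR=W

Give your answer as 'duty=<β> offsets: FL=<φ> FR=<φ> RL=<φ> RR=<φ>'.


duty=2 offsets: FL=7 FR=7 RL=2 RR=5

duty β = stance ticks per leg = 2
FL: stance ticks = 2; W→S at t=1 → φ=7
FR: stance ticks = 2; W→S at t=1 → φ=7
RL: stance ticks = 2; W→S at t=6 → φ=2
RR: stance ticks = 2; W→S at t=3 → φ=5


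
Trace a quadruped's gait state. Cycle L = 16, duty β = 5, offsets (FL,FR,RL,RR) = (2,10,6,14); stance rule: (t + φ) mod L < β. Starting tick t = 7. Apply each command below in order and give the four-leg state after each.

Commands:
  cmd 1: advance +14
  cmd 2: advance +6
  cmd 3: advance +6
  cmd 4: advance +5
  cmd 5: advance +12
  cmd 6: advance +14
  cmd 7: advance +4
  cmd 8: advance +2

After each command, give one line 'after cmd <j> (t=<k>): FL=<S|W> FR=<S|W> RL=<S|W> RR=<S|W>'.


after cmd 1 (t=21): FL=W FR=W RL=W RR=S
after cmd 2 (t=27): FL=W FR=W RL=S RR=W
after cmd 3 (t=33): FL=S FR=W RL=W RR=W
after cmd 4 (t=38): FL=W FR=S RL=W RR=S
after cmd 5 (t=50): FL=S FR=W RL=W RR=S
after cmd 6 (t=64): FL=S FR=W RL=W RR=W
after cmd 7 (t=68): FL=W FR=W RL=W RR=S
after cmd 8 (t=70): FL=W FR=S RL=W RR=S

start t=7: FL=W FR=S RL=W RR=W
cmd 1: advance +14 → t=21, phase=(7,15,11,3) → FL=W FR=W RL=W RR=S
cmd 2: advance +6 → t=27, phase=(13,5,1,9) → FL=W FR=W RL=S RR=W
cmd 3: advance +6 → t=33, phase=(3,11,7,15) → FL=S FR=W RL=W RR=W
cmd 4: advance +5 → t=38, phase=(8,0,12,4) → FL=W FR=S RL=W RR=S
cmd 5: advance +12 → t=50, phase=(4,12,8,0) → FL=S FR=W RL=W RR=S
cmd 6: advance +14 → t=64, phase=(2,10,6,14) → FL=S FR=W RL=W RR=W
cmd 7: advance +4 → t=68, phase=(6,14,10,2) → FL=W FR=W RL=W RR=S
cmd 8: advance +2 → t=70, phase=(8,0,12,4) → FL=W FR=S RL=W RR=S


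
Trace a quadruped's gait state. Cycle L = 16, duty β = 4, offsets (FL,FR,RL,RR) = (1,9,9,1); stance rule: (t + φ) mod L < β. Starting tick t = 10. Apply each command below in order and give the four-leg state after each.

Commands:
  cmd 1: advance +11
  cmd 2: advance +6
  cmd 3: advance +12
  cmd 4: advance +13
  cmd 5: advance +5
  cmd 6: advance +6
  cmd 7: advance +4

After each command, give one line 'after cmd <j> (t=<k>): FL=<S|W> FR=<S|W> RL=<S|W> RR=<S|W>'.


after cmd 1 (t=21): FL=W FR=W RL=W RR=W
after cmd 2 (t=27): FL=W FR=W RL=W RR=W
after cmd 3 (t=39): FL=W FR=S RL=S RR=W
after cmd 4 (t=52): FL=W FR=W RL=W RR=W
after cmd 5 (t=57): FL=W FR=S RL=S RR=W
after cmd 6 (t=63): FL=S FR=W RL=W RR=S
after cmd 7 (t=67): FL=W FR=W RL=W RR=W

start t=10: FL=W FR=S RL=S RR=W
cmd 1: advance +11 → t=21, phase=(6,14,14,6) → FL=W FR=W RL=W RR=W
cmd 2: advance +6 → t=27, phase=(12,4,4,12) → FL=W FR=W RL=W RR=W
cmd 3: advance +12 → t=39, phase=(8,0,0,8) → FL=W FR=S RL=S RR=W
cmd 4: advance +13 → t=52, phase=(5,13,13,5) → FL=W FR=W RL=W RR=W
cmd 5: advance +5 → t=57, phase=(10,2,2,10) → FL=W FR=S RL=S RR=W
cmd 6: advance +6 → t=63, phase=(0,8,8,0) → FL=S FR=W RL=W RR=S
cmd 7: advance +4 → t=67, phase=(4,12,12,4) → FL=W FR=W RL=W RR=W


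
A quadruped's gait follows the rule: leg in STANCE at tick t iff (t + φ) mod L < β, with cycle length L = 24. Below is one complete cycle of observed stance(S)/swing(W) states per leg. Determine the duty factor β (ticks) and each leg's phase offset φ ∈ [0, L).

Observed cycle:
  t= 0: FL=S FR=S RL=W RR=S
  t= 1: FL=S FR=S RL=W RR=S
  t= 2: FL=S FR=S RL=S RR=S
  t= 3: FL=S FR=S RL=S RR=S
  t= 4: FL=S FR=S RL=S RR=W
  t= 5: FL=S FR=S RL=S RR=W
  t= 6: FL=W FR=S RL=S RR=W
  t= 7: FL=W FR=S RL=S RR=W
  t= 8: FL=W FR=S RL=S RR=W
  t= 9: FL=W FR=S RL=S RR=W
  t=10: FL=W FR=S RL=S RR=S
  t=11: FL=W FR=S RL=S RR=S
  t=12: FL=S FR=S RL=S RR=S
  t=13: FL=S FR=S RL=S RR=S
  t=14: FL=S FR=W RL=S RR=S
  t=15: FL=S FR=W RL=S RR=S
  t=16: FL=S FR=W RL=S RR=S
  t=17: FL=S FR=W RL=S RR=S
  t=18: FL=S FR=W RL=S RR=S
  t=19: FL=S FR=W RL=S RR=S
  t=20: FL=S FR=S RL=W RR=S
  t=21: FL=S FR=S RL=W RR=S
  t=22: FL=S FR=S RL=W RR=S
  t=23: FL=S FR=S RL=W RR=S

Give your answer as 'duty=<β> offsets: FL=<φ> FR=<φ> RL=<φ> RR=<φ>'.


duty=18 offsets: FL=12 FR=4 RL=22 RR=14

duty β = stance ticks per leg = 18
FL: stance ticks = 18; W→S at t=12 → φ=12
FR: stance ticks = 18; W→S at t=20 → φ=4
RL: stance ticks = 18; W→S at t=2 → φ=22
RR: stance ticks = 18; W→S at t=10 → φ=14


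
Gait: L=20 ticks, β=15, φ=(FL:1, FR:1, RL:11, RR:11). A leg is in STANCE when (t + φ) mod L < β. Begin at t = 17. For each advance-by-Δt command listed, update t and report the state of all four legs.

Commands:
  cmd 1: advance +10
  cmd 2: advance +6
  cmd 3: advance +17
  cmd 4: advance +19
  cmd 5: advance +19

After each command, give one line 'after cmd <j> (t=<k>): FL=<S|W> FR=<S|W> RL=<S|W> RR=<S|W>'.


start t=17: FL=W FR=W RL=S RR=S
cmd 1: advance +10 → t=27, phase=(8,8,18,18) → FL=S FR=S RL=W RR=W
cmd 2: advance +6 → t=33, phase=(14,14,4,4) → FL=S FR=S RL=S RR=S
cmd 3: advance +17 → t=50, phase=(11,11,1,1) → FL=S FR=S RL=S RR=S
cmd 4: advance +19 → t=69, phase=(10,10,0,0) → FL=S FR=S RL=S RR=S
cmd 5: advance +19 → t=88, phase=(9,9,19,19) → FL=S FR=S RL=W RR=W

after cmd 1 (t=27): FL=S FR=S RL=W RR=W
after cmd 2 (t=33): FL=S FR=S RL=S RR=S
after cmd 3 (t=50): FL=S FR=S RL=S RR=S
after cmd 4 (t=69): FL=S FR=S RL=S RR=S
after cmd 5 (t=88): FL=S FR=S RL=W RR=W


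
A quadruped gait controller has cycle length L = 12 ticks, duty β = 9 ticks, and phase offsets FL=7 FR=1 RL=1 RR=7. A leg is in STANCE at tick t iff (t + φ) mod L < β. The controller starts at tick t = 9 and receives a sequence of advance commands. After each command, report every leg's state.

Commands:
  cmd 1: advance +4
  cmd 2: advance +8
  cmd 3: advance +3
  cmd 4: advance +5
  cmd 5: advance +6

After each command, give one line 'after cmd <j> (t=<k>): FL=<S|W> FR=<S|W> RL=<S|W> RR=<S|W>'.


start t=9: FL=S FR=W RL=W RR=S
cmd 1: advance +4 → t=13, phase=(8,2,2,8) → FL=S FR=S RL=S RR=S
cmd 2: advance +8 → t=21, phase=(4,10,10,4) → FL=S FR=W RL=W RR=S
cmd 3: advance +3 → t=24, phase=(7,1,1,7) → FL=S FR=S RL=S RR=S
cmd 4: advance +5 → t=29, phase=(0,6,6,0) → FL=S FR=S RL=S RR=S
cmd 5: advance +6 → t=35, phase=(6,0,0,6) → FL=S FR=S RL=S RR=S

after cmd 1 (t=13): FL=S FR=S RL=S RR=S
after cmd 2 (t=21): FL=S FR=W RL=W RR=S
after cmd 3 (t=24): FL=S FR=S RL=S RR=S
after cmd 4 (t=29): FL=S FR=S RL=S RR=S
after cmd 5 (t=35): FL=S FR=S RL=S RR=S


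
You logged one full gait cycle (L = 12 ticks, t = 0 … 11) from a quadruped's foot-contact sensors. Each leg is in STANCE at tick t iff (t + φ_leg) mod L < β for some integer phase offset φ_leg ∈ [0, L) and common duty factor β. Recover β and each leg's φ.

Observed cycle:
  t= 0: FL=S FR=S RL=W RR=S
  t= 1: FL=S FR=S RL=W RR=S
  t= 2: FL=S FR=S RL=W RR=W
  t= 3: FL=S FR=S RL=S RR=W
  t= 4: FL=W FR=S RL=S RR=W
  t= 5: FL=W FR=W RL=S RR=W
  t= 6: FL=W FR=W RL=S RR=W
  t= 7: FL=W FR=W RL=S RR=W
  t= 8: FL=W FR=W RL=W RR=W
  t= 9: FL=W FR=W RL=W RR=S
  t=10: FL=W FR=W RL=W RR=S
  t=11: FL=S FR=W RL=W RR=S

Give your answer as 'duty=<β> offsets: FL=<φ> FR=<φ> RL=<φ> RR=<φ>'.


duty β = stance ticks per leg = 5
FL: stance ticks = 5; W→S at t=11 → φ=1
FR: stance ticks = 5; W→S at t=0 → φ=0
RL: stance ticks = 5; W→S at t=3 → φ=9
RR: stance ticks = 5; W→S at t=9 → φ=3

duty=5 offsets: FL=1 FR=0 RL=9 RR=3


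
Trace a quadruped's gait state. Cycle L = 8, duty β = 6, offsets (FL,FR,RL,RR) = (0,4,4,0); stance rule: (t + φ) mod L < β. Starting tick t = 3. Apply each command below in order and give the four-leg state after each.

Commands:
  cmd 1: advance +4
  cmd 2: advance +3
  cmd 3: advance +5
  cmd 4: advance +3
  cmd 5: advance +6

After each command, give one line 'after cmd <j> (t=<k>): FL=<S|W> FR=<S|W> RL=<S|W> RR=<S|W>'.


start t=3: FL=S FR=W RL=W RR=S
cmd 1: advance +4 → t=7, phase=(7,3,3,7) → FL=W FR=S RL=S RR=W
cmd 2: advance +3 → t=10, phase=(2,6,6,2) → FL=S FR=W RL=W RR=S
cmd 3: advance +5 → t=15, phase=(7,3,3,7) → FL=W FR=S RL=S RR=W
cmd 4: advance +3 → t=18, phase=(2,6,6,2) → FL=S FR=W RL=W RR=S
cmd 5: advance +6 → t=24, phase=(0,4,4,0) → FL=S FR=S RL=S RR=S

after cmd 1 (t=7): FL=W FR=S RL=S RR=W
after cmd 2 (t=10): FL=S FR=W RL=W RR=S
after cmd 3 (t=15): FL=W FR=S RL=S RR=W
after cmd 4 (t=18): FL=S FR=W RL=W RR=S
after cmd 5 (t=24): FL=S FR=S RL=S RR=S


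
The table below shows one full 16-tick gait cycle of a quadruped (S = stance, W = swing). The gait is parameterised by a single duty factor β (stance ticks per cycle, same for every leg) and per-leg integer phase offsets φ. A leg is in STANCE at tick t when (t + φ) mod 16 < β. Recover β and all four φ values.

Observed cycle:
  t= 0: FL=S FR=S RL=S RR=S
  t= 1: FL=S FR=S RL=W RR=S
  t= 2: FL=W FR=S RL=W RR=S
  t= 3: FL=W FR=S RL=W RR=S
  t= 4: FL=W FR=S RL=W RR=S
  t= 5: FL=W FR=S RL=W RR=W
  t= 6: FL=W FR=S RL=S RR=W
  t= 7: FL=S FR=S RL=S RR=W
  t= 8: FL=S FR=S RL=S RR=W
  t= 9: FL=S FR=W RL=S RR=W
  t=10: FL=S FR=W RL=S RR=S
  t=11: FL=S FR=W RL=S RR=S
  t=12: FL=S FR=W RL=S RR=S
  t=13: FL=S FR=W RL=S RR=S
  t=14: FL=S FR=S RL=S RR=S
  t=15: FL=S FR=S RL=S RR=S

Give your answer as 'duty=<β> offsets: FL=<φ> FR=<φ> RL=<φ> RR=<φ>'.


duty β = stance ticks per leg = 11
FL: stance ticks = 11; W→S at t=7 → φ=9
FR: stance ticks = 11; W→S at t=14 → φ=2
RL: stance ticks = 11; W→S at t=6 → φ=10
RR: stance ticks = 11; W→S at t=10 → φ=6

duty=11 offsets: FL=9 FR=2 RL=10 RR=6


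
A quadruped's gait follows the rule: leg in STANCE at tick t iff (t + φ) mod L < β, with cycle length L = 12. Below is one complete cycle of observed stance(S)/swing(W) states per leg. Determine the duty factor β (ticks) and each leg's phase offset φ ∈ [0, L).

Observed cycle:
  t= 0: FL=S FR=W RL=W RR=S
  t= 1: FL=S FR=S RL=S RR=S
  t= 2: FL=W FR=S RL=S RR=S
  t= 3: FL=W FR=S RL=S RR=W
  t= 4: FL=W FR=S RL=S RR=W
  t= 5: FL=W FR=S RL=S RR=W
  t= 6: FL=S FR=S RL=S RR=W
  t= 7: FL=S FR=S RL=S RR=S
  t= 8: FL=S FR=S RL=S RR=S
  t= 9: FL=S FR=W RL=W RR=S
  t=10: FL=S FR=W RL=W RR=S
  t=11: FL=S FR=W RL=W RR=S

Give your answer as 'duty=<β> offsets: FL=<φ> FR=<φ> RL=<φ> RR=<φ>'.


duty=8 offsets: FL=6 FR=11 RL=11 RR=5

duty β = stance ticks per leg = 8
FL: stance ticks = 8; W→S at t=6 → φ=6
FR: stance ticks = 8; W→S at t=1 → φ=11
RL: stance ticks = 8; W→S at t=1 → φ=11
RR: stance ticks = 8; W→S at t=7 → φ=5


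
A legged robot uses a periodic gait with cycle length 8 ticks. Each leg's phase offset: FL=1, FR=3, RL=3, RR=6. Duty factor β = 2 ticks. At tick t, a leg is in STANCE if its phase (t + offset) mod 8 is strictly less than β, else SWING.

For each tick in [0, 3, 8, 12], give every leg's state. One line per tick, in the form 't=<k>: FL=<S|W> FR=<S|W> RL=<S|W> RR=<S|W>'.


t=0: phase=(1,3,3,6) vs β=2 → FL=S FR=W RL=W RR=W
t=3: phase=(4,6,6,1) vs β=2 → FL=W FR=W RL=W RR=S
t=8: phase=(1,3,3,6) vs β=2 → FL=S FR=W RL=W RR=W
t=12: phase=(5,7,7,2) vs β=2 → FL=W FR=W RL=W RR=W

t=0: FL=S FR=W RL=W RR=W
t=3: FL=W FR=W RL=W RR=S
t=8: FL=S FR=W RL=W RR=W
t=12: FL=W FR=W RL=W RR=W


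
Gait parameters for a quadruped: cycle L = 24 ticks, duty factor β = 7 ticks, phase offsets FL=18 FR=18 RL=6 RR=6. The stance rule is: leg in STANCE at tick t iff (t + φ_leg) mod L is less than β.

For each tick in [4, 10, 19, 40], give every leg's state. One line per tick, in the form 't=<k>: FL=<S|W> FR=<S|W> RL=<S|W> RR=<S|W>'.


t=4: FL=W FR=W RL=W RR=W
t=10: FL=S FR=S RL=W RR=W
t=19: FL=W FR=W RL=S RR=S
t=40: FL=W FR=W RL=W RR=W

t=4: phase=(22,22,10,10) vs β=7 → FL=W FR=W RL=W RR=W
t=10: phase=(4,4,16,16) vs β=7 → FL=S FR=S RL=W RR=W
t=19: phase=(13,13,1,1) vs β=7 → FL=W FR=W RL=S RR=S
t=40: phase=(10,10,22,22) vs β=7 → FL=W FR=W RL=W RR=W


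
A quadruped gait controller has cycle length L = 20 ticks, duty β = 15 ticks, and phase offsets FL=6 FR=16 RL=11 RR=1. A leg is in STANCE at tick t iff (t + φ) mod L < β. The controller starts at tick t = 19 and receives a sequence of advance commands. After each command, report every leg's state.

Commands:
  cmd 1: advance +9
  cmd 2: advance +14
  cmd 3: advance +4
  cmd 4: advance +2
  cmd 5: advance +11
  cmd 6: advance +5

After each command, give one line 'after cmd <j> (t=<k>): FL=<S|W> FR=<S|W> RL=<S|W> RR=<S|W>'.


start t=19: FL=S FR=W RL=S RR=S
cmd 1: advance +9 → t=28, phase=(14,4,19,9) → FL=S FR=S RL=W RR=S
cmd 2: advance +14 → t=42, phase=(8,18,13,3) → FL=S FR=W RL=S RR=S
cmd 3: advance +4 → t=46, phase=(12,2,17,7) → FL=S FR=S RL=W RR=S
cmd 4: advance +2 → t=48, phase=(14,4,19,9) → FL=S FR=S RL=W RR=S
cmd 5: advance +11 → t=59, phase=(5,15,10,0) → FL=S FR=W RL=S RR=S
cmd 6: advance +5 → t=64, phase=(10,0,15,5) → FL=S FR=S RL=W RR=S

after cmd 1 (t=28): FL=S FR=S RL=W RR=S
after cmd 2 (t=42): FL=S FR=W RL=S RR=S
after cmd 3 (t=46): FL=S FR=S RL=W RR=S
after cmd 4 (t=48): FL=S FR=S RL=W RR=S
after cmd 5 (t=59): FL=S FR=W RL=S RR=S
after cmd 6 (t=64): FL=S FR=S RL=W RR=S


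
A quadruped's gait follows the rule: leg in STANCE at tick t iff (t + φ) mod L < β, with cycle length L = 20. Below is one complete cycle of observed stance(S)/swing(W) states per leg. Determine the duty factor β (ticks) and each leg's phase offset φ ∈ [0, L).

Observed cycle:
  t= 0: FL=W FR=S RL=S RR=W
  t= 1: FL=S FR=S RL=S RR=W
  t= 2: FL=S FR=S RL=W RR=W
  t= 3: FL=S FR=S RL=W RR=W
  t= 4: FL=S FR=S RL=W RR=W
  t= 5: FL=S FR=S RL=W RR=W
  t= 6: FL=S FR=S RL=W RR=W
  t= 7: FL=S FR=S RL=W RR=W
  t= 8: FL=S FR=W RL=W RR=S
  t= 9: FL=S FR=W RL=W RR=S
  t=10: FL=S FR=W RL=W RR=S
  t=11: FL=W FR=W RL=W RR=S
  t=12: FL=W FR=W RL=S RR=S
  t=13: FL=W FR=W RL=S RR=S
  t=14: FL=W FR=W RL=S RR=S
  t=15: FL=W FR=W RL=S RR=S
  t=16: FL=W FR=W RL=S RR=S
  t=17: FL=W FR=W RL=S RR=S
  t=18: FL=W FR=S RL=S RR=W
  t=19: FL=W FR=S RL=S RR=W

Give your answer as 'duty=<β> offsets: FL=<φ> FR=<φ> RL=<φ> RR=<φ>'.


duty=10 offsets: FL=19 FR=2 RL=8 RR=12

duty β = stance ticks per leg = 10
FL: stance ticks = 10; W→S at t=1 → φ=19
FR: stance ticks = 10; W→S at t=18 → φ=2
RL: stance ticks = 10; W→S at t=12 → φ=8
RR: stance ticks = 10; W→S at t=8 → φ=12


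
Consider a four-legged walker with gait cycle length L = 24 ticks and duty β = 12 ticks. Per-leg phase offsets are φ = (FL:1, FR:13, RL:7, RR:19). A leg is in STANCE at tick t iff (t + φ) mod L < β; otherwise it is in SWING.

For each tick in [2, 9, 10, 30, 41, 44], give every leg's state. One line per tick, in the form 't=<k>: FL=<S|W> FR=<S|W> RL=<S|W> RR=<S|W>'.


t=2: phase=(3,15,9,21) vs β=12 → FL=S FR=W RL=S RR=W
t=9: phase=(10,22,16,4) vs β=12 → FL=S FR=W RL=W RR=S
t=10: phase=(11,23,17,5) vs β=12 → FL=S FR=W RL=W RR=S
t=30: phase=(7,19,13,1) vs β=12 → FL=S FR=W RL=W RR=S
t=41: phase=(18,6,0,12) vs β=12 → FL=W FR=S RL=S RR=W
t=44: phase=(21,9,3,15) vs β=12 → FL=W FR=S RL=S RR=W

t=2: FL=S FR=W RL=S RR=W
t=9: FL=S FR=W RL=W RR=S
t=10: FL=S FR=W RL=W RR=S
t=30: FL=S FR=W RL=W RR=S
t=41: FL=W FR=S RL=S RR=W
t=44: FL=W FR=S RL=S RR=W


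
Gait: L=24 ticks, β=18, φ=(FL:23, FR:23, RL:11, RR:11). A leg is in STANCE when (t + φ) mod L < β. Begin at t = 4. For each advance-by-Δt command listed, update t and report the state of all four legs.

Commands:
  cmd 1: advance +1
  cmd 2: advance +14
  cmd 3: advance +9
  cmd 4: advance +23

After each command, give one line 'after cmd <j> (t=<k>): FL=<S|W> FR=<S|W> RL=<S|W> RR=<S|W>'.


start t=4: FL=S FR=S RL=S RR=S
cmd 1: advance +1 → t=5, phase=(4,4,16,16) → FL=S FR=S RL=S RR=S
cmd 2: advance +14 → t=19, phase=(18,18,6,6) → FL=W FR=W RL=S RR=S
cmd 3: advance +9 → t=28, phase=(3,3,15,15) → FL=S FR=S RL=S RR=S
cmd 4: advance +23 → t=51, phase=(2,2,14,14) → FL=S FR=S RL=S RR=S

after cmd 1 (t=5): FL=S FR=S RL=S RR=S
after cmd 2 (t=19): FL=W FR=W RL=S RR=S
after cmd 3 (t=28): FL=S FR=S RL=S RR=S
after cmd 4 (t=51): FL=S FR=S RL=S RR=S


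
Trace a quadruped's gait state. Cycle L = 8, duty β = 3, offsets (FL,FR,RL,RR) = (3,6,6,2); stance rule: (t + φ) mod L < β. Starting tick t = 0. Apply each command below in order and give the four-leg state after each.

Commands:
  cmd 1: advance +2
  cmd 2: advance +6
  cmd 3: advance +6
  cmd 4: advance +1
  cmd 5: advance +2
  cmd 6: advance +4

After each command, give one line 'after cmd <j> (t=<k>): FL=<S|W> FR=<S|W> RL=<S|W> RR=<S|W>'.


start t=0: FL=W FR=W RL=W RR=S
cmd 1: advance +2 → t=2, phase=(5,0,0,4) → FL=W FR=S RL=S RR=W
cmd 2: advance +6 → t=8, phase=(3,6,6,2) → FL=W FR=W RL=W RR=S
cmd 3: advance +6 → t=14, phase=(1,4,4,0) → FL=S FR=W RL=W RR=S
cmd 4: advance +1 → t=15, phase=(2,5,5,1) → FL=S FR=W RL=W RR=S
cmd 5: advance +2 → t=17, phase=(4,7,7,3) → FL=W FR=W RL=W RR=W
cmd 6: advance +4 → t=21, phase=(0,3,3,7) → FL=S FR=W RL=W RR=W

after cmd 1 (t=2): FL=W FR=S RL=S RR=W
after cmd 2 (t=8): FL=W FR=W RL=W RR=S
after cmd 3 (t=14): FL=S FR=W RL=W RR=S
after cmd 4 (t=15): FL=S FR=W RL=W RR=S
after cmd 5 (t=17): FL=W FR=W RL=W RR=W
after cmd 6 (t=21): FL=S FR=W RL=W RR=W


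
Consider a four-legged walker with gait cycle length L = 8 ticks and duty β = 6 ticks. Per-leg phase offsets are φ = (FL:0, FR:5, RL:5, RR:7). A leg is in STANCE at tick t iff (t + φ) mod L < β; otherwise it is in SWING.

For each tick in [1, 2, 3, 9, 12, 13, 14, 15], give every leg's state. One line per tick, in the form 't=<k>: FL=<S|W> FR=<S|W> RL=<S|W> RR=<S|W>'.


t=1: phase=(1,6,6,0) vs β=6 → FL=S FR=W RL=W RR=S
t=2: phase=(2,7,7,1) vs β=6 → FL=S FR=W RL=W RR=S
t=3: phase=(3,0,0,2) vs β=6 → FL=S FR=S RL=S RR=S
t=9: phase=(1,6,6,0) vs β=6 → FL=S FR=W RL=W RR=S
t=12: phase=(4,1,1,3) vs β=6 → FL=S FR=S RL=S RR=S
t=13: phase=(5,2,2,4) vs β=6 → FL=S FR=S RL=S RR=S
t=14: phase=(6,3,3,5) vs β=6 → FL=W FR=S RL=S RR=S
t=15: phase=(7,4,4,6) vs β=6 → FL=W FR=S RL=S RR=W

t=1: FL=S FR=W RL=W RR=S
t=2: FL=S FR=W RL=W RR=S
t=3: FL=S FR=S RL=S RR=S
t=9: FL=S FR=W RL=W RR=S
t=12: FL=S FR=S RL=S RR=S
t=13: FL=S FR=S RL=S RR=S
t=14: FL=W FR=S RL=S RR=S
t=15: FL=W FR=S RL=S RR=W


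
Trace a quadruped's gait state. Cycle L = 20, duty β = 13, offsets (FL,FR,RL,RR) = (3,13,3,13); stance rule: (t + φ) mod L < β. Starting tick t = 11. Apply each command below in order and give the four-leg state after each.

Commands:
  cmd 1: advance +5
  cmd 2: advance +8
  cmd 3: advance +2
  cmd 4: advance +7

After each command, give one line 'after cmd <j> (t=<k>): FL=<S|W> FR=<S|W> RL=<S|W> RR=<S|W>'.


start t=11: FL=W FR=S RL=W RR=S
cmd 1: advance +5 → t=16, phase=(19,9,19,9) → FL=W FR=S RL=W RR=S
cmd 2: advance +8 → t=24, phase=(7,17,7,17) → FL=S FR=W RL=S RR=W
cmd 3: advance +2 → t=26, phase=(9,19,9,19) → FL=S FR=W RL=S RR=W
cmd 4: advance +7 → t=33, phase=(16,6,16,6) → FL=W FR=S RL=W RR=S

after cmd 1 (t=16): FL=W FR=S RL=W RR=S
after cmd 2 (t=24): FL=S FR=W RL=S RR=W
after cmd 3 (t=26): FL=S FR=W RL=S RR=W
after cmd 4 (t=33): FL=W FR=S RL=W RR=S


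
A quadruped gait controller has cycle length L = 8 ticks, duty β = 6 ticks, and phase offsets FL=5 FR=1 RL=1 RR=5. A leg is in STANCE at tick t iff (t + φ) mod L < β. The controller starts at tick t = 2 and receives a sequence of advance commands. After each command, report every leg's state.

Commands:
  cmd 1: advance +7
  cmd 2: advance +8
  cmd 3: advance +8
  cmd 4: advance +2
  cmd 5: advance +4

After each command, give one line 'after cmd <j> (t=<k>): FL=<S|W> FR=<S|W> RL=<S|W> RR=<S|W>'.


start t=2: FL=W FR=S RL=S RR=W
cmd 1: advance +7 → t=9, phase=(6,2,2,6) → FL=W FR=S RL=S RR=W
cmd 2: advance +8 → t=17, phase=(6,2,2,6) → FL=W FR=S RL=S RR=W
cmd 3: advance +8 → t=25, phase=(6,2,2,6) → FL=W FR=S RL=S RR=W
cmd 4: advance +2 → t=27, phase=(0,4,4,0) → FL=S FR=S RL=S RR=S
cmd 5: advance +4 → t=31, phase=(4,0,0,4) → FL=S FR=S RL=S RR=S

after cmd 1 (t=9): FL=W FR=S RL=S RR=W
after cmd 2 (t=17): FL=W FR=S RL=S RR=W
after cmd 3 (t=25): FL=W FR=S RL=S RR=W
after cmd 4 (t=27): FL=S FR=S RL=S RR=S
after cmd 5 (t=31): FL=S FR=S RL=S RR=S


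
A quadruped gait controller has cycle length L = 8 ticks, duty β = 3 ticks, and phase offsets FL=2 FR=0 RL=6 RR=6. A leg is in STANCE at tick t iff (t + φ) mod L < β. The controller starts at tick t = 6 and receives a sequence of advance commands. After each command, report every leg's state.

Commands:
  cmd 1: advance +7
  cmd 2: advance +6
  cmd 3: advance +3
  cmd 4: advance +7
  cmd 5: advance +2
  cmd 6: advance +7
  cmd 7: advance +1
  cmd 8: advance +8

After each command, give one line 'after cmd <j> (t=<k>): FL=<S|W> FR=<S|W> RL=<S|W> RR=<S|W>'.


after cmd 1 (t=13): FL=W FR=W RL=W RR=W
after cmd 2 (t=19): FL=W FR=W RL=S RR=S
after cmd 3 (t=22): FL=S FR=W RL=W RR=W
after cmd 4 (t=29): FL=W FR=W RL=W RR=W
after cmd 5 (t=31): FL=S FR=W RL=W RR=W
after cmd 6 (t=38): FL=S FR=W RL=W RR=W
after cmd 7 (t=39): FL=S FR=W RL=W RR=W
after cmd 8 (t=47): FL=S FR=W RL=W RR=W

start t=6: FL=S FR=W RL=W RR=W
cmd 1: advance +7 → t=13, phase=(7,5,3,3) → FL=W FR=W RL=W RR=W
cmd 2: advance +6 → t=19, phase=(5,3,1,1) → FL=W FR=W RL=S RR=S
cmd 3: advance +3 → t=22, phase=(0,6,4,4) → FL=S FR=W RL=W RR=W
cmd 4: advance +7 → t=29, phase=(7,5,3,3) → FL=W FR=W RL=W RR=W
cmd 5: advance +2 → t=31, phase=(1,7,5,5) → FL=S FR=W RL=W RR=W
cmd 6: advance +7 → t=38, phase=(0,6,4,4) → FL=S FR=W RL=W RR=W
cmd 7: advance +1 → t=39, phase=(1,7,5,5) → FL=S FR=W RL=W RR=W
cmd 8: advance +8 → t=47, phase=(1,7,5,5) → FL=S FR=W RL=W RR=W


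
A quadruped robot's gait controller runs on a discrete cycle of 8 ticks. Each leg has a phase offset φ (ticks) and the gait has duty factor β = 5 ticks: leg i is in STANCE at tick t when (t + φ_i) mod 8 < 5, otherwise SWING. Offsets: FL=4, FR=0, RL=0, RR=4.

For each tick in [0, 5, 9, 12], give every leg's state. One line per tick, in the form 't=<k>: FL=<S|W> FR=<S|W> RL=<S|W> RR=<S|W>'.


t=0: phase=(4,0,0,4) vs β=5 → FL=S FR=S RL=S RR=S
t=5: phase=(1,5,5,1) vs β=5 → FL=S FR=W RL=W RR=S
t=9: phase=(5,1,1,5) vs β=5 → FL=W FR=S RL=S RR=W
t=12: phase=(0,4,4,0) vs β=5 → FL=S FR=S RL=S RR=S

t=0: FL=S FR=S RL=S RR=S
t=5: FL=S FR=W RL=W RR=S
t=9: FL=W FR=S RL=S RR=W
t=12: FL=S FR=S RL=S RR=S


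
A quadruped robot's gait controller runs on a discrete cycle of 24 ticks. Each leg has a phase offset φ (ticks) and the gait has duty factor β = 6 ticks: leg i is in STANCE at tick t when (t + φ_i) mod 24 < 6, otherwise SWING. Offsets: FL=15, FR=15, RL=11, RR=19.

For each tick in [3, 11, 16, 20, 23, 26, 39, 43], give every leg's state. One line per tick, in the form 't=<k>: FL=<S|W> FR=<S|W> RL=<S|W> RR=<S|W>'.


t=3: FL=W FR=W RL=W RR=W
t=11: FL=S FR=S RL=W RR=W
t=16: FL=W FR=W RL=S RR=W
t=20: FL=W FR=W RL=W RR=W
t=23: FL=W FR=W RL=W RR=W
t=26: FL=W FR=W RL=W RR=W
t=39: FL=W FR=W RL=S RR=W
t=43: FL=W FR=W RL=W RR=W

t=3: phase=(18,18,14,22) vs β=6 → FL=W FR=W RL=W RR=W
t=11: phase=(2,2,22,6) vs β=6 → FL=S FR=S RL=W RR=W
t=16: phase=(7,7,3,11) vs β=6 → FL=W FR=W RL=S RR=W
t=20: phase=(11,11,7,15) vs β=6 → FL=W FR=W RL=W RR=W
t=23: phase=(14,14,10,18) vs β=6 → FL=W FR=W RL=W RR=W
t=26: phase=(17,17,13,21) vs β=6 → FL=W FR=W RL=W RR=W
t=39: phase=(6,6,2,10) vs β=6 → FL=W FR=W RL=S RR=W
t=43: phase=(10,10,6,14) vs β=6 → FL=W FR=W RL=W RR=W


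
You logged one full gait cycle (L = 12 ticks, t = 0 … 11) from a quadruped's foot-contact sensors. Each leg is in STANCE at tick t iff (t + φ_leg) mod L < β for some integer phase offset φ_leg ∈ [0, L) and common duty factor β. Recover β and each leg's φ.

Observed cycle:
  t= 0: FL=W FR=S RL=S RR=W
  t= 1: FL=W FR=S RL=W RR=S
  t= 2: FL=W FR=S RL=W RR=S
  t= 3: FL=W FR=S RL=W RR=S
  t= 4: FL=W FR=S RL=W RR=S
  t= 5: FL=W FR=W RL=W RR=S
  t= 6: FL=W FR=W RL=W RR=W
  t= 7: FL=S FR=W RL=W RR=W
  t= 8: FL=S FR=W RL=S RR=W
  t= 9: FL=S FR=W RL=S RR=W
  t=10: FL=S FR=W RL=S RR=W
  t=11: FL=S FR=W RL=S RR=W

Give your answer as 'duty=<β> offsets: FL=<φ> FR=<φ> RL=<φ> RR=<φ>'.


duty β = stance ticks per leg = 5
FL: stance ticks = 5; W→S at t=7 → φ=5
FR: stance ticks = 5; W→S at t=0 → φ=0
RL: stance ticks = 5; W→S at t=8 → φ=4
RR: stance ticks = 5; W→S at t=1 → φ=11

duty=5 offsets: FL=5 FR=0 RL=4 RR=11


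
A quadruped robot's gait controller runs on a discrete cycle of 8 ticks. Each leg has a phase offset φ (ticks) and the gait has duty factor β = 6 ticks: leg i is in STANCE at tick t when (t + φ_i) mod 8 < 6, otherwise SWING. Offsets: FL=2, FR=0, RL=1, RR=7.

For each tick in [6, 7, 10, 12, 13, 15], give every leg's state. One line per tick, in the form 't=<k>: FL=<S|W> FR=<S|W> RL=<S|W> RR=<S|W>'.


t=6: phase=(0,6,7,5) vs β=6 → FL=S FR=W RL=W RR=S
t=7: phase=(1,7,0,6) vs β=6 → FL=S FR=W RL=S RR=W
t=10: phase=(4,2,3,1) vs β=6 → FL=S FR=S RL=S RR=S
t=12: phase=(6,4,5,3) vs β=6 → FL=W FR=S RL=S RR=S
t=13: phase=(7,5,6,4) vs β=6 → FL=W FR=S RL=W RR=S
t=15: phase=(1,7,0,6) vs β=6 → FL=S FR=W RL=S RR=W

t=6: FL=S FR=W RL=W RR=S
t=7: FL=S FR=W RL=S RR=W
t=10: FL=S FR=S RL=S RR=S
t=12: FL=W FR=S RL=S RR=S
t=13: FL=W FR=S RL=W RR=S
t=15: FL=S FR=W RL=S RR=W


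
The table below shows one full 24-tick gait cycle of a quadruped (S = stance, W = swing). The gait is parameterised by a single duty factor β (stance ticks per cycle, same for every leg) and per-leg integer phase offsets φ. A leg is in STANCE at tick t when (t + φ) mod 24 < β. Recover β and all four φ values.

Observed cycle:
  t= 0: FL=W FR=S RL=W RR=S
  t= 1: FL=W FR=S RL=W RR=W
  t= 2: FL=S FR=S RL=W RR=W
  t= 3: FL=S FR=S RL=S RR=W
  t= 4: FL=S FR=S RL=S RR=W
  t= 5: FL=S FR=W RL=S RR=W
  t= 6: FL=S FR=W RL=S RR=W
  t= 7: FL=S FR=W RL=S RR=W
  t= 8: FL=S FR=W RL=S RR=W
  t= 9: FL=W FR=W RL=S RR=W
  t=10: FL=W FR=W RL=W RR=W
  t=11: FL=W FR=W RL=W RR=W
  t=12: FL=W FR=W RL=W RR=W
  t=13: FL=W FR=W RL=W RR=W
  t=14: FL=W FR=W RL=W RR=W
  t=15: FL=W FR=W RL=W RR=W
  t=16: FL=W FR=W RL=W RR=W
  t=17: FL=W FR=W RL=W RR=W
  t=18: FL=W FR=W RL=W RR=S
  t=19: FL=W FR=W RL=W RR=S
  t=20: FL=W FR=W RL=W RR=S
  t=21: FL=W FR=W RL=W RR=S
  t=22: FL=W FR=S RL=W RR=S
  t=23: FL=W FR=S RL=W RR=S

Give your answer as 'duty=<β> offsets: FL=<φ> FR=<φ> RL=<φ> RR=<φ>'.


duty=7 offsets: FL=22 FR=2 RL=21 RR=6

duty β = stance ticks per leg = 7
FL: stance ticks = 7; W→S at t=2 → φ=22
FR: stance ticks = 7; W→S at t=22 → φ=2
RL: stance ticks = 7; W→S at t=3 → φ=21
RR: stance ticks = 7; W→S at t=18 → φ=6


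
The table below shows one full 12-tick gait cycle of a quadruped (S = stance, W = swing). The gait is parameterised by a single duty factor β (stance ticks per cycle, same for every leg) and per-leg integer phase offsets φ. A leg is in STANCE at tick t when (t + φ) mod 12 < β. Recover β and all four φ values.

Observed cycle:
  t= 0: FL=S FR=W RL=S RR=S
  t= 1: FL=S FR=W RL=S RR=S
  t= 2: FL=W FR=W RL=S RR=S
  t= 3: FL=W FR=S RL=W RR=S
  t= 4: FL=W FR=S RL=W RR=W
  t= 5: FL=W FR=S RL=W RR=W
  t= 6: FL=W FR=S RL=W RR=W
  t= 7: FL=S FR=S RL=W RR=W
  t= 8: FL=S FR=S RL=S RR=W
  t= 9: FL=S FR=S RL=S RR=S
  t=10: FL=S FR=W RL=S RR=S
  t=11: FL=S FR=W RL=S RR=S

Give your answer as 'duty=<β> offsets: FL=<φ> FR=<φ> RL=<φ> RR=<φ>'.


duty=7 offsets: FL=5 FR=9 RL=4 RR=3

duty β = stance ticks per leg = 7
FL: stance ticks = 7; W→S at t=7 → φ=5
FR: stance ticks = 7; W→S at t=3 → φ=9
RL: stance ticks = 7; W→S at t=8 → φ=4
RR: stance ticks = 7; W→S at t=9 → φ=3


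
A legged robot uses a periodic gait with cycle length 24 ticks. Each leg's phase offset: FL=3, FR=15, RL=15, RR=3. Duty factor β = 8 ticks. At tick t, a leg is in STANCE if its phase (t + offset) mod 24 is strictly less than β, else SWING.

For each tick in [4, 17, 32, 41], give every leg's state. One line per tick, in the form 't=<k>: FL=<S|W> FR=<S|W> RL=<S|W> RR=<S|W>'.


t=4: FL=S FR=W RL=W RR=S
t=17: FL=W FR=W RL=W RR=W
t=32: FL=W FR=W RL=W RR=W
t=41: FL=W FR=W RL=W RR=W

t=4: phase=(7,19,19,7) vs β=8 → FL=S FR=W RL=W RR=S
t=17: phase=(20,8,8,20) vs β=8 → FL=W FR=W RL=W RR=W
t=32: phase=(11,23,23,11) vs β=8 → FL=W FR=W RL=W RR=W
t=41: phase=(20,8,8,20) vs β=8 → FL=W FR=W RL=W RR=W


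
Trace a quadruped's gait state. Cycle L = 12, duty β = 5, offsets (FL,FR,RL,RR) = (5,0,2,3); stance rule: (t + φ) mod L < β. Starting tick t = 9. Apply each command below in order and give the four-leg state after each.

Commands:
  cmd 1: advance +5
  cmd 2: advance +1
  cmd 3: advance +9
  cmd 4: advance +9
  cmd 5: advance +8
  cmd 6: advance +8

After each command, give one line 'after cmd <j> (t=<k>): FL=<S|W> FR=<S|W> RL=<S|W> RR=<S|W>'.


after cmd 1 (t=14): FL=W FR=S RL=S RR=W
after cmd 2 (t=15): FL=W FR=S RL=W RR=W
after cmd 3 (t=24): FL=W FR=S RL=S RR=S
after cmd 4 (t=33): FL=S FR=W RL=W RR=S
after cmd 5 (t=41): FL=W FR=W RL=W RR=W
after cmd 6 (t=49): FL=W FR=S RL=S RR=S

start t=9: FL=S FR=W RL=W RR=S
cmd 1: advance +5 → t=14, phase=(7,2,4,5) → FL=W FR=S RL=S RR=W
cmd 2: advance +1 → t=15, phase=(8,3,5,6) → FL=W FR=S RL=W RR=W
cmd 3: advance +9 → t=24, phase=(5,0,2,3) → FL=W FR=S RL=S RR=S
cmd 4: advance +9 → t=33, phase=(2,9,11,0) → FL=S FR=W RL=W RR=S
cmd 5: advance +8 → t=41, phase=(10,5,7,8) → FL=W FR=W RL=W RR=W
cmd 6: advance +8 → t=49, phase=(6,1,3,4) → FL=W FR=S RL=S RR=S


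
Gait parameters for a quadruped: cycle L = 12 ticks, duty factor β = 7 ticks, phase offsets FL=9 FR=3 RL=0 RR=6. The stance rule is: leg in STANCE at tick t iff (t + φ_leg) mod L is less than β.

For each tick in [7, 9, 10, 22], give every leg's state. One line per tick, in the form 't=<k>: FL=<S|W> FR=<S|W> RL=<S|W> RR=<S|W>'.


t=7: phase=(4,10,7,1) vs β=7 → FL=S FR=W RL=W RR=S
t=9: phase=(6,0,9,3) vs β=7 → FL=S FR=S RL=W RR=S
t=10: phase=(7,1,10,4) vs β=7 → FL=W FR=S RL=W RR=S
t=22: phase=(7,1,10,4) vs β=7 → FL=W FR=S RL=W RR=S

t=7: FL=S FR=W RL=W RR=S
t=9: FL=S FR=S RL=W RR=S
t=10: FL=W FR=S RL=W RR=S
t=22: FL=W FR=S RL=W RR=S


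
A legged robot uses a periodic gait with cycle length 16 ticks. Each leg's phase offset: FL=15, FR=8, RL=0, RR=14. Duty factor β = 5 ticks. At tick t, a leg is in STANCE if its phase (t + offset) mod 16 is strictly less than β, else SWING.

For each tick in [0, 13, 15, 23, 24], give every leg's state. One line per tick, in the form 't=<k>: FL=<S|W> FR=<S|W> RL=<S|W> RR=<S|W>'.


t=0: FL=W FR=W RL=S RR=W
t=13: FL=W FR=W RL=W RR=W
t=15: FL=W FR=W RL=W RR=W
t=23: FL=W FR=W RL=W RR=W
t=24: FL=W FR=S RL=W RR=W

t=0: phase=(15,8,0,14) vs β=5 → FL=W FR=W RL=S RR=W
t=13: phase=(12,5,13,11) vs β=5 → FL=W FR=W RL=W RR=W
t=15: phase=(14,7,15,13) vs β=5 → FL=W FR=W RL=W RR=W
t=23: phase=(6,15,7,5) vs β=5 → FL=W FR=W RL=W RR=W
t=24: phase=(7,0,8,6) vs β=5 → FL=W FR=S RL=W RR=W


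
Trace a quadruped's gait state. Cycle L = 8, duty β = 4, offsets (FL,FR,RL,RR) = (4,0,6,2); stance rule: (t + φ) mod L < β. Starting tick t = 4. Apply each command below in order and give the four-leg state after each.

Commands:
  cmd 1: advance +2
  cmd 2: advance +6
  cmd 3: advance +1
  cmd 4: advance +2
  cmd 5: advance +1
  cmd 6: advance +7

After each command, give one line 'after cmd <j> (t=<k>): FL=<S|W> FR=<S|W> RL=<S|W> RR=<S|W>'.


start t=4: FL=S FR=W RL=S RR=W
cmd 1: advance +2 → t=6, phase=(2,6,4,0) → FL=S FR=W RL=W RR=S
cmd 2: advance +6 → t=12, phase=(0,4,2,6) → FL=S FR=W RL=S RR=W
cmd 3: advance +1 → t=13, phase=(1,5,3,7) → FL=S FR=W RL=S RR=W
cmd 4: advance +2 → t=15, phase=(3,7,5,1) → FL=S FR=W RL=W RR=S
cmd 5: advance +1 → t=16, phase=(4,0,6,2) → FL=W FR=S RL=W RR=S
cmd 6: advance +7 → t=23, phase=(3,7,5,1) → FL=S FR=W RL=W RR=S

after cmd 1 (t=6): FL=S FR=W RL=W RR=S
after cmd 2 (t=12): FL=S FR=W RL=S RR=W
after cmd 3 (t=13): FL=S FR=W RL=S RR=W
after cmd 4 (t=15): FL=S FR=W RL=W RR=S
after cmd 5 (t=16): FL=W FR=S RL=W RR=S
after cmd 6 (t=23): FL=S FR=W RL=W RR=S


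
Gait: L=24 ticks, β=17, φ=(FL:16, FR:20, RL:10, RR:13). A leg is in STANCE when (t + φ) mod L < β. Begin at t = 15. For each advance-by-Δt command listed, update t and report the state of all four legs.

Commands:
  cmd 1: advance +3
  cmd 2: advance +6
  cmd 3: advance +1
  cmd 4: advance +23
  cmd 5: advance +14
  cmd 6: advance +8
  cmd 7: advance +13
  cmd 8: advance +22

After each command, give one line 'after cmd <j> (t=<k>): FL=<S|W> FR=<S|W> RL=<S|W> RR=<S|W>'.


start t=15: FL=S FR=S RL=S RR=S
cmd 1: advance +3 → t=18, phase=(10,14,4,7) → FL=S FR=S RL=S RR=S
cmd 2: advance +6 → t=24, phase=(16,20,10,13) → FL=S FR=W RL=S RR=S
cmd 3: advance +1 → t=25, phase=(17,21,11,14) → FL=W FR=W RL=S RR=S
cmd 4: advance +23 → t=48, phase=(16,20,10,13) → FL=S FR=W RL=S RR=S
cmd 5: advance +14 → t=62, phase=(6,10,0,3) → FL=S FR=S RL=S RR=S
cmd 6: advance +8 → t=70, phase=(14,18,8,11) → FL=S FR=W RL=S RR=S
cmd 7: advance +13 → t=83, phase=(3,7,21,0) → FL=S FR=S RL=W RR=S
cmd 8: advance +22 → t=105, phase=(1,5,19,22) → FL=S FR=S RL=W RR=W

after cmd 1 (t=18): FL=S FR=S RL=S RR=S
after cmd 2 (t=24): FL=S FR=W RL=S RR=S
after cmd 3 (t=25): FL=W FR=W RL=S RR=S
after cmd 4 (t=48): FL=S FR=W RL=S RR=S
after cmd 5 (t=62): FL=S FR=S RL=S RR=S
after cmd 6 (t=70): FL=S FR=W RL=S RR=S
after cmd 7 (t=83): FL=S FR=S RL=W RR=S
after cmd 8 (t=105): FL=S FR=S RL=W RR=W


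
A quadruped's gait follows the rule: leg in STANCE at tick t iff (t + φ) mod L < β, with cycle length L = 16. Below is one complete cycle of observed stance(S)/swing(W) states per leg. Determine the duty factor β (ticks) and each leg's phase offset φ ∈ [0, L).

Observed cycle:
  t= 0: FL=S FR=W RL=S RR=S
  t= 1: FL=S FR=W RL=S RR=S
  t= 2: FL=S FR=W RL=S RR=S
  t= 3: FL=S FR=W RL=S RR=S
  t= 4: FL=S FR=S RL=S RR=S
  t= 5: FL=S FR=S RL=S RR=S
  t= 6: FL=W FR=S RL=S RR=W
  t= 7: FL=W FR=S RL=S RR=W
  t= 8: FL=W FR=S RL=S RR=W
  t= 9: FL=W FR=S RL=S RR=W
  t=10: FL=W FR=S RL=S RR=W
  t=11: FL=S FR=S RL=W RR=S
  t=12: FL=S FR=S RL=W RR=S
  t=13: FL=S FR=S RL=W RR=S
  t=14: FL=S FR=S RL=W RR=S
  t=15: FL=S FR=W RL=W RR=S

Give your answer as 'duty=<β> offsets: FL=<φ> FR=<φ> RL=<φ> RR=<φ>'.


duty β = stance ticks per leg = 11
FL: stance ticks = 11; W→S at t=11 → φ=5
FR: stance ticks = 11; W→S at t=4 → φ=12
RL: stance ticks = 11; W→S at t=0 → φ=0
RR: stance ticks = 11; W→S at t=11 → φ=5

duty=11 offsets: FL=5 FR=12 RL=0 RR=5


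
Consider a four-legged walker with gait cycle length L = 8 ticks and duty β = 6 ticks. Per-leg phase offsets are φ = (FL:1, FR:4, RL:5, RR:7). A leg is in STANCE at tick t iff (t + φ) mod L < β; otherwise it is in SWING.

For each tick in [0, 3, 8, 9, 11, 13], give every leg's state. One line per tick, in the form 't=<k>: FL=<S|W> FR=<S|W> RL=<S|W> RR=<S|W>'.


t=0: FL=S FR=S RL=S RR=W
t=3: FL=S FR=W RL=S RR=S
t=8: FL=S FR=S RL=S RR=W
t=9: FL=S FR=S RL=W RR=S
t=11: FL=S FR=W RL=S RR=S
t=13: FL=W FR=S RL=S RR=S

t=0: phase=(1,4,5,7) vs β=6 → FL=S FR=S RL=S RR=W
t=3: phase=(4,7,0,2) vs β=6 → FL=S FR=W RL=S RR=S
t=8: phase=(1,4,5,7) vs β=6 → FL=S FR=S RL=S RR=W
t=9: phase=(2,5,6,0) vs β=6 → FL=S FR=S RL=W RR=S
t=11: phase=(4,7,0,2) vs β=6 → FL=S FR=W RL=S RR=S
t=13: phase=(6,1,2,4) vs β=6 → FL=W FR=S RL=S RR=S


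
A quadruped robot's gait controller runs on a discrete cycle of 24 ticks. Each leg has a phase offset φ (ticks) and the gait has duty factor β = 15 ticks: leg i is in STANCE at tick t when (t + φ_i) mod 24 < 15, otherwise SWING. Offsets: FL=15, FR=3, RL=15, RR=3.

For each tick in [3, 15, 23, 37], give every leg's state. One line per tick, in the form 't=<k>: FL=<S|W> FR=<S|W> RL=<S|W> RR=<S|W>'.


t=3: phase=(18,6,18,6) vs β=15 → FL=W FR=S RL=W RR=S
t=15: phase=(6,18,6,18) vs β=15 → FL=S FR=W RL=S RR=W
t=23: phase=(14,2,14,2) vs β=15 → FL=S FR=S RL=S RR=S
t=37: phase=(4,16,4,16) vs β=15 → FL=S FR=W RL=S RR=W

t=3: FL=W FR=S RL=W RR=S
t=15: FL=S FR=W RL=S RR=W
t=23: FL=S FR=S RL=S RR=S
t=37: FL=S FR=W RL=S RR=W


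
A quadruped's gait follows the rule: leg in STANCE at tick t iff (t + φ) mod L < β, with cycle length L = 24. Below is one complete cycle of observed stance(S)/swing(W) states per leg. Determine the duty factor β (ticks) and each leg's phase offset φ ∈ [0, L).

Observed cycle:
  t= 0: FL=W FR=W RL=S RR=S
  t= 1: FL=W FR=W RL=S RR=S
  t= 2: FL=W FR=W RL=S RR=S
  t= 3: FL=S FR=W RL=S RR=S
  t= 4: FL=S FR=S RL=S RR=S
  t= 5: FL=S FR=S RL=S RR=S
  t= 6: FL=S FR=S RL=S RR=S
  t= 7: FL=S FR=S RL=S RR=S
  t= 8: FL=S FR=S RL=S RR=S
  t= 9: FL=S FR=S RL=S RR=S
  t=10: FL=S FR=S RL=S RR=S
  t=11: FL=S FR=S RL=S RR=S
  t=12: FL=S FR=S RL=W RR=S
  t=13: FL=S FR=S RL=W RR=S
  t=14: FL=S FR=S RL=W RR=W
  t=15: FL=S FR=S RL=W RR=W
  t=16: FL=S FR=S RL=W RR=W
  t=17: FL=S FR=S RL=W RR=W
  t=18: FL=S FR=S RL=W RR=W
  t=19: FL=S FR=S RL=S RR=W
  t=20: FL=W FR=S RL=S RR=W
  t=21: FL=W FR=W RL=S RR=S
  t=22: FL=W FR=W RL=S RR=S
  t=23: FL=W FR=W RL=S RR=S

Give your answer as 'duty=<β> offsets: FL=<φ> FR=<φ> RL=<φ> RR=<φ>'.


duty=17 offsets: FL=21 FR=20 RL=5 RR=3

duty β = stance ticks per leg = 17
FL: stance ticks = 17; W→S at t=3 → φ=21
FR: stance ticks = 17; W→S at t=4 → φ=20
RL: stance ticks = 17; W→S at t=19 → φ=5
RR: stance ticks = 17; W→S at t=21 → φ=3


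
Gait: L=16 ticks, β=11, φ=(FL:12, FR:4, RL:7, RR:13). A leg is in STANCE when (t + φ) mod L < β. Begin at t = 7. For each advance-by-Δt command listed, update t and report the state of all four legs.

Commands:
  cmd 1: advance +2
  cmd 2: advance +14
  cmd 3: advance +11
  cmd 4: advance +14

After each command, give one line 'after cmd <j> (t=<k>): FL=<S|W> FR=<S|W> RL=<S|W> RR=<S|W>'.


after cmd 1 (t=9): FL=S FR=W RL=S RR=S
after cmd 2 (t=23): FL=S FR=W RL=W RR=S
after cmd 3 (t=34): FL=W FR=S RL=S RR=W
after cmd 4 (t=48): FL=W FR=S RL=S RR=W

start t=7: FL=S FR=W RL=W RR=S
cmd 1: advance +2 → t=9, phase=(5,13,0,6) → FL=S FR=W RL=S RR=S
cmd 2: advance +14 → t=23, phase=(3,11,14,4) → FL=S FR=W RL=W RR=S
cmd 3: advance +11 → t=34, phase=(14,6,9,15) → FL=W FR=S RL=S RR=W
cmd 4: advance +14 → t=48, phase=(12,4,7,13) → FL=W FR=S RL=S RR=W


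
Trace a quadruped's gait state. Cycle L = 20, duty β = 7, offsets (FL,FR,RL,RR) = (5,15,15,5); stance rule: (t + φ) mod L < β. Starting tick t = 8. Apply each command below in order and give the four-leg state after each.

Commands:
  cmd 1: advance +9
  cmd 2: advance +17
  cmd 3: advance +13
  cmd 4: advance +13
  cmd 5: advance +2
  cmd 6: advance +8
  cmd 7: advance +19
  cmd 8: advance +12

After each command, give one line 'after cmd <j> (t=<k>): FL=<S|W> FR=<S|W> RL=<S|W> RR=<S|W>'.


start t=8: FL=W FR=S RL=S RR=W
cmd 1: advance +9 → t=17, phase=(2,12,12,2) → FL=S FR=W RL=W RR=S
cmd 2: advance +17 → t=34, phase=(19,9,9,19) → FL=W FR=W RL=W RR=W
cmd 3: advance +13 → t=47, phase=(12,2,2,12) → FL=W FR=S RL=S RR=W
cmd 4: advance +13 → t=60, phase=(5,15,15,5) → FL=S FR=W RL=W RR=S
cmd 5: advance +2 → t=62, phase=(7,17,17,7) → FL=W FR=W RL=W RR=W
cmd 6: advance +8 → t=70, phase=(15,5,5,15) → FL=W FR=S RL=S RR=W
cmd 7: advance +19 → t=89, phase=(14,4,4,14) → FL=W FR=S RL=S RR=W
cmd 8: advance +12 → t=101, phase=(6,16,16,6) → FL=S FR=W RL=W RR=S

after cmd 1 (t=17): FL=S FR=W RL=W RR=S
after cmd 2 (t=34): FL=W FR=W RL=W RR=W
after cmd 3 (t=47): FL=W FR=S RL=S RR=W
after cmd 4 (t=60): FL=S FR=W RL=W RR=S
after cmd 5 (t=62): FL=W FR=W RL=W RR=W
after cmd 6 (t=70): FL=W FR=S RL=S RR=W
after cmd 7 (t=89): FL=W FR=S RL=S RR=W
after cmd 8 (t=101): FL=S FR=W RL=W RR=S


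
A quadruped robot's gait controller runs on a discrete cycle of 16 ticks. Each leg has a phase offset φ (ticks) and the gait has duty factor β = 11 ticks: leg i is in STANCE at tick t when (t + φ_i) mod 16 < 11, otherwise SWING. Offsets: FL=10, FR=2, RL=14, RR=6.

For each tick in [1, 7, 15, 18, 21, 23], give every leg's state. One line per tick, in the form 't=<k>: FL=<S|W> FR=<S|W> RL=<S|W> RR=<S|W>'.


t=1: FL=W FR=S RL=W RR=S
t=7: FL=S FR=S RL=S RR=W
t=15: FL=S FR=S RL=W RR=S
t=18: FL=W FR=S RL=S RR=S
t=21: FL=W FR=S RL=S RR=W
t=23: FL=S FR=S RL=S RR=W

t=1: phase=(11,3,15,7) vs β=11 → FL=W FR=S RL=W RR=S
t=7: phase=(1,9,5,13) vs β=11 → FL=S FR=S RL=S RR=W
t=15: phase=(9,1,13,5) vs β=11 → FL=S FR=S RL=W RR=S
t=18: phase=(12,4,0,8) vs β=11 → FL=W FR=S RL=S RR=S
t=21: phase=(15,7,3,11) vs β=11 → FL=W FR=S RL=S RR=W
t=23: phase=(1,9,5,13) vs β=11 → FL=S FR=S RL=S RR=W
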